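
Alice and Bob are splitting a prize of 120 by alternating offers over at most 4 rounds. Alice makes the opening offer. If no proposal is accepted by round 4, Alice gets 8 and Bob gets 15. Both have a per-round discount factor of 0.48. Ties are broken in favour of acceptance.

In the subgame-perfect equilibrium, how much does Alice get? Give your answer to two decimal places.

Solve by backward induction from round 4.
Round 4 (Bob proposes): Alice gets 8 if talks fail, so Bob offers 8 and keeps 112.
Round 3 (Alice proposes): Bob can get 112 next round, worth 0.48 × 112 = 53.76 now. Alice offers 53.76 and keeps 120 − 53.76 = 66.24.
Round 2 (Bob proposes): Alice can get 66.24 next round, worth 0.48 × 66.24 = 31.7952 now; Bob offers that and keeps 88.2048.
Round 1 (Alice proposes): Bob can get 88.2048 next round, worth 0.48 × 88.2048 = 42.338304 now, so Alice offers 42.338304, keeping 77.661696.

77.66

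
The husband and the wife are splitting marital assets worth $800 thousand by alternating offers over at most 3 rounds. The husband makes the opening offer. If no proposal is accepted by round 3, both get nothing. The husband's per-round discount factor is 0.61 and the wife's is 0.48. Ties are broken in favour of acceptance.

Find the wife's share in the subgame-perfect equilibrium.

149.76

Round 3 (the husband proposes): rejection yields 0 for the wife; the husband offers 0 and keeps 800.
Round 2 (the wife proposes): the husband can get 800 next round, worth 0.61 × 800 = 488 now; the wife offers that and keeps 312.
Round 1 (the husband proposes): the wife can get 312 next round, worth 0.48 × 312 = 149.76 now. The husband offers 149.76 and keeps 800 − 149.76 = 650.24.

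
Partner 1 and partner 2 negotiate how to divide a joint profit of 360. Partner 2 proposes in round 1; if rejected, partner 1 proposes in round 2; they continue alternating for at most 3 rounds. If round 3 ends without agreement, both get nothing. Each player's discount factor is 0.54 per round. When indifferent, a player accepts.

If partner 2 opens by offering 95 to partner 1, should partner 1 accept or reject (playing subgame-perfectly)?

Accept

Round 3 (partner 2 proposes): partner 1 will accept anything ≥ 0, so partner 2 offers 0 and keeps 360.
Round 2 (partner 1 proposes): partner 2 can get 360 next round, worth 0.54 × 360 = 194.4 now; partner 1 offers that and keeps 165.6.
So by rejecting in round 1, partner 1 gets 165.6 next round, worth 0.54 × 165.6 = 89.424 now.
Offer 95 ≥ 89.424, so partner 1 accepts.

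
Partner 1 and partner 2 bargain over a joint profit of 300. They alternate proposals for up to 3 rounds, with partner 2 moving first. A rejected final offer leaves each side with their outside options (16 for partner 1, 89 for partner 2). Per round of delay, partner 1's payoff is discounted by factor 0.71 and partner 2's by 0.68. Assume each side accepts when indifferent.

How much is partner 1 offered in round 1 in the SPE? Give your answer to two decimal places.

75.88

Work backward from the last round.
Round 3 (partner 2 proposes): partner 1 gets 16 if talks fail, so partner 2 offers 16 and keeps 284.
Round 2 (partner 1 proposes): partner 2 can get 284 next round, worth 0.68 × 284 = 193.12 now; partner 1 offers that and keeps 106.88.
Round 1 (partner 2 proposes): partner 1 can get 106.88 next round, worth 0.71 × 106.88 = 75.8848 now; partner 2 offers that and keeps 224.1152.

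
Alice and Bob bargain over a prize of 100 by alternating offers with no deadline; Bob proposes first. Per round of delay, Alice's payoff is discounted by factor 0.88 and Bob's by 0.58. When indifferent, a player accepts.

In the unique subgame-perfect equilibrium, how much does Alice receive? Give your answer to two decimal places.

In a stationary SPE each proposer offers the other exactly their discounted continuation value.
If Bob keeps x when proposing and Alice keeps y when proposing, then x = 100 − 0.88y and y = 100 − 0.58x.
Solving: x = 100(1 − 0.88) / (1 − 0.58·0.88) = 12 / 0.4896 ≈ 24.5098.
Alice gets 100 − 24.5098 ≈ 75.4902.

75.49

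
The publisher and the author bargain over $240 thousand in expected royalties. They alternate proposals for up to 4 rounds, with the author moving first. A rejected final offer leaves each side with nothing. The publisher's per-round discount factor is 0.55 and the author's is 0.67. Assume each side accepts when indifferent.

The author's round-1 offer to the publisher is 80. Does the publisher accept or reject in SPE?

Round 4 (the publisher proposes): the author will accept anything ≥ 0, so the publisher offers 0 and keeps 240.
Round 3 (the author proposes): the publisher can get 240 next round, worth 0.55 × 240 = 132 now. The author offers 132 and keeps 240 − 132 = 108.
Round 2 (the publisher proposes): the author can get 108 next round, worth 0.67 × 108 = 72.36 now; the publisher offers that and keeps 167.64.
So by rejecting in round 1, the publisher gets 167.64 next round, worth 0.55 × 167.64 = 92.202 now.
Offer 80 < 92.202, so the publisher rejects.

Reject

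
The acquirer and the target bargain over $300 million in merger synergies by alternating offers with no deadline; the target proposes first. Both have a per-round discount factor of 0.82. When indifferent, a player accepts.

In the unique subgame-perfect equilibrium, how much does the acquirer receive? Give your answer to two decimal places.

In a stationary SPE each proposer offers the other exactly their discounted continuation value.
If the target keeps x when proposing and the acquirer keeps y when proposing, then x = 300 − 0.82y and y = 300 − 0.82x.
Solving: x = 300(1 − 0.82) / (1 − 0.82·0.82) = 54 / 0.3276 ≈ 164.8352.
The acquirer gets 300 − 164.8352 ≈ 135.1648.

135.16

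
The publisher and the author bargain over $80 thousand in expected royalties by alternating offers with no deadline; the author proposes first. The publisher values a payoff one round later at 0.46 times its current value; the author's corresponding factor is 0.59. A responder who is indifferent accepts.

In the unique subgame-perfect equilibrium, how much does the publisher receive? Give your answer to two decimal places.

20.71

When the author proposes, the publisher accepts any offer worth at least 0.46 times what the publisher would get by proposing next round; and vice versa.
This gives x = 80 − 0.46y and y = 80 − 0.59x, where x and y are each side's share when it proposes.
Hence (1 − 0.46·0.59)x = 80(1 − 0.46), i.e. 0.7286·x = 43.2.
x ≈ 59.2918; the publisher's share is 80 − x ≈ 20.7082.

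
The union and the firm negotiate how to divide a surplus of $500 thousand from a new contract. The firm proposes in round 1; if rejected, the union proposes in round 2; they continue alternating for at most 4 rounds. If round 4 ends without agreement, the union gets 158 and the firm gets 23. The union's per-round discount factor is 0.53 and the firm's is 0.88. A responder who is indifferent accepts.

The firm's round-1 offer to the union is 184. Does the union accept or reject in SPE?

Accept

Round 4 (the union proposes): the firm gets 23 if talks fail, so the union offers 23 and keeps 477.
Round 3 (the firm proposes): the union can get 477 next round, worth 0.53 × 477 = 252.81 now. The firm offers 252.81 and keeps 500 − 252.81 = 247.19.
Round 2 (the union proposes): the firm can get 247.19 next round, worth 0.88 × 247.19 = 217.5272 now; the union offers that and keeps 282.4728.
So by rejecting in round 1, the union gets 282.4728 next round, worth 0.53 × 282.4728 = 149.710584 now.
Offer 184 ≥ 149.710584, so the union accepts.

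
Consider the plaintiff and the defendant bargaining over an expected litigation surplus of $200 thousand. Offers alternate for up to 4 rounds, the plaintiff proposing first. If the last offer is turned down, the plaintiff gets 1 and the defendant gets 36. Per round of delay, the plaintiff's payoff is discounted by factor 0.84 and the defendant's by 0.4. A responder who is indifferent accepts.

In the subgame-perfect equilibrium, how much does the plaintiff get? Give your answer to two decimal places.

160.45

Round 4 (the defendant proposes): the plaintiff gets 1 if talks fail, so the defendant offers 1 and keeps 199.
Round 3 (the plaintiff proposes): the defendant can get 199 next round, worth 0.4 × 199 = 79.6 now, so the plaintiff offers 79.6, keeping 120.4.
Round 2 (the defendant proposes): the plaintiff can get 120.4 next round, worth 0.84 × 120.4 = 101.136 now. The defendant offers 101.136 and keeps 200 − 101.136 = 98.864.
Round 1 (the plaintiff proposes): the defendant can get 98.864 next round, worth 0.4 × 98.864 = 39.5456 now. The plaintiff offers 39.5456 and keeps 200 − 39.5456 = 160.4544.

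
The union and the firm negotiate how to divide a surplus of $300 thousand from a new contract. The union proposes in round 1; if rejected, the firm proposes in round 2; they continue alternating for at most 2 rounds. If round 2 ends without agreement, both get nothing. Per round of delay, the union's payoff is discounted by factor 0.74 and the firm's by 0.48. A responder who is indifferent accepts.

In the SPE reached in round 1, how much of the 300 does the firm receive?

Round 2 (the firm proposes): rejection yields 0 for the union; the firm offers 0 and keeps 300.
Round 1 (the union proposes): the firm can get 300 next round, worth 0.48 × 300 = 144 now, so the union offers 144, keeping 156.

144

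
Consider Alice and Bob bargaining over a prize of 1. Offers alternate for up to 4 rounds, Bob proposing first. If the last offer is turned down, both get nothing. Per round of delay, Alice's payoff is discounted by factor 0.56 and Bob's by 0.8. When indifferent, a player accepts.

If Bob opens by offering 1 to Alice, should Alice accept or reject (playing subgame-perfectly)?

Accept

Round 4 (Alice proposes): Bob will accept anything ≥ 0, so Alice offers 0 and keeps 1.
Round 3 (Bob proposes): Alice can get 1 next round, worth 0.56 × 1 = 0.56 now, so Bob offers 0.56, keeping 0.44.
Round 2 (Alice proposes): Bob can get 0.44 next round, worth 0.8 × 0.44 = 0.352 now. Alice offers 0.352 and keeps 1 − 0.352 = 0.648.
So by rejecting in round 1, Alice gets 0.648 next round, worth 0.56 × 0.648 = 0.36288 now.
Offer 1 ≥ 0.36288, so Alice accepts.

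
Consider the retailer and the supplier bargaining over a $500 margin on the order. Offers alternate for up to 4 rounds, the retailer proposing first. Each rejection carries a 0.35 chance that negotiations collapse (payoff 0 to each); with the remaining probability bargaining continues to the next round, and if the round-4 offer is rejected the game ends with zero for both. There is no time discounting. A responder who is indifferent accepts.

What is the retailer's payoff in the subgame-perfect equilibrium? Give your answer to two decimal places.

By backward induction:
Round 4 (the supplier proposes): the retailer will accept anything ≥ 0, so the supplier offers 0 and keeps 500.
Round 3 (the retailer proposes): rejecting gives the supplier an expected 0.65 × 500 = 325; the retailer offers that and keeps 175.
Round 2 (the supplier proposes): rejecting gives the retailer an expected 0.65 × 175 = 113.75; the supplier offers that and keeps 386.25.
Round 1 (the retailer proposes): rejecting gives the supplier an expected 0.65 × 386.25 = 251.0625. The retailer offers 251.0625 and keeps 500 − 251.0625 = 248.9375.

248.94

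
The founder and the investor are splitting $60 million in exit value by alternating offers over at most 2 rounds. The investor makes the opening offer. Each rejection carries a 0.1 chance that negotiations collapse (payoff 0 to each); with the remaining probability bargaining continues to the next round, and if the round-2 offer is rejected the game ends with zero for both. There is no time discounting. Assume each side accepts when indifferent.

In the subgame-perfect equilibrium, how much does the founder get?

54

Round 2 (the founder proposes): the investor will accept anything ≥ 0, so the founder offers 0 and keeps 60.
Round 1 (the investor proposes): rejecting gives the founder an expected 0.9 × 60 = 54, so the investor offers 54, keeping 6.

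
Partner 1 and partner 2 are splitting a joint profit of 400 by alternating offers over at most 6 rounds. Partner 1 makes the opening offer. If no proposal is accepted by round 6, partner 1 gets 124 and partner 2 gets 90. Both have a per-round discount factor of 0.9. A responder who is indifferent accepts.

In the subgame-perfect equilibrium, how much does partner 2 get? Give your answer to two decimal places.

228.14

Solve by backward induction from round 6.
Round 6 (partner 2 proposes): partner 1 gets 124 if talks fail, so partner 2 offers 124 and keeps 276.
Round 5 (partner 1 proposes): partner 2 can get 276 next round, worth 0.9 × 276 = 248.4 now, so partner 1 offers 248.4, keeping 151.6.
Round 4 (partner 2 proposes): partner 1 can get 151.6 next round, worth 0.9 × 151.6 = 136.44 now, so partner 2 offers 136.44, keeping 263.56.
Round 3 (partner 1 proposes): partner 2 can get 263.56 next round, worth 0.9 × 263.56 = 237.204 now. Partner 1 offers 237.204 and keeps 400 − 237.204 = 162.796.
Round 2 (partner 2 proposes): partner 1 can get 162.796 next round, worth 0.9 × 162.796 = 146.5164 now, so partner 2 offers 146.5164, keeping 253.4836.
Round 1 (partner 1 proposes): partner 2 can get 253.4836 next round, worth 0.9 × 253.4836 = 228.13524 now. Partner 1 offers 228.13524 and keeps 400 − 228.13524 = 171.86476.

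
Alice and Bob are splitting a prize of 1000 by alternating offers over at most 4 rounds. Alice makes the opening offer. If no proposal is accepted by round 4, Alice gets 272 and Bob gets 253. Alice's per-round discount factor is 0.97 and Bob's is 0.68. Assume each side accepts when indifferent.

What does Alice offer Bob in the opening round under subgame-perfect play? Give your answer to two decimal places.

By backward induction:
Round 4 (Bob proposes): Alice gets 272 if talks fail, so Bob offers 272 and keeps 728.
Round 3 (Alice proposes): Bob can get 728 next round, worth 0.68 × 728 = 495.04 now. Alice offers 495.04 and keeps 1000 − 495.04 = 504.96.
Round 2 (Bob proposes): Alice can get 504.96 next round, worth 0.97 × 504.96 = 489.8112 now. Bob offers 489.8112 and keeps 1000 − 489.8112 = 510.1888.
Round 1 (Alice proposes): Bob can get 510.1888 next round, worth 0.68 × 510.1888 = 346.928384 now. Alice offers 346.928384 and keeps 1000 − 346.928384 = 653.071616.

346.93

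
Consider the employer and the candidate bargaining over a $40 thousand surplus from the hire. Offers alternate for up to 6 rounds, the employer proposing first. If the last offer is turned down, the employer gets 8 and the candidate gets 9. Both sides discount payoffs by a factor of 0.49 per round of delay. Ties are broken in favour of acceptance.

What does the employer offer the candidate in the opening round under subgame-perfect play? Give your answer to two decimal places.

Round 6 (the candidate proposes): the employer gets 8 if talks fail, so the candidate offers 8 and keeps 32.
Round 5 (the employer proposes): the candidate can get 32 next round, worth 0.49 × 32 = 15.68 now, so the employer offers 15.68, keeping 24.32.
Round 4 (the candidate proposes): the employer can get 24.32 next round, worth 0.49 × 24.32 = 11.9168 now. The candidate offers 11.9168 and keeps 40 − 11.9168 = 28.0832.
Round 3 (the employer proposes): the candidate can get 28.0832 next round, worth 0.49 × 28.0832 = 13.760768 now; the employer offers that and keeps 26.239232.
Round 2 (the candidate proposes): the employer can get 26.239232 next round, worth 0.49 × 26.239232 = 12.85722368 now; the candidate offers that and keeps 27.14277632.
Round 1 (the employer proposes): the candidate can get 27.14277632 next round, worth 0.49 × 27.14277632 = 13.2999603968 now. The employer offers 13.2999603968 and keeps 40 − 13.2999603968 = 26.7000396032.

13.30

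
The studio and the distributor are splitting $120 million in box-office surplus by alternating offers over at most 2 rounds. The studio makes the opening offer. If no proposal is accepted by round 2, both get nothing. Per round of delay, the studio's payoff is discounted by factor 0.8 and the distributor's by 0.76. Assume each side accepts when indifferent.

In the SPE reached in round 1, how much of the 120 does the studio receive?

28.8

Round 2 (the distributor proposes): rejection yields 0 for the studio; the distributor offers 0 and keeps 120.
Round 1 (the studio proposes): the distributor can get 120 next round, worth 0.76 × 120 = 91.2 now. The studio offers 91.2 and keeps 120 − 91.2 = 28.8.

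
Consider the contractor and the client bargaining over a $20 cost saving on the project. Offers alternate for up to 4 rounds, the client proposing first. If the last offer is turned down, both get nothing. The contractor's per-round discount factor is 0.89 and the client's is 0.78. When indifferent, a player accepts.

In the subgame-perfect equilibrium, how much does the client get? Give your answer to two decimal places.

Round 4 (the contractor proposes): the client will accept anything ≥ 0, so the contractor offers 0 and keeps 20.
Round 3 (the client proposes): the contractor can get 20 next round, worth 0.89 × 20 = 17.8 now; the client offers that and keeps 2.2.
Round 2 (the contractor proposes): the client can get 2.2 next round, worth 0.78 × 2.2 = 1.716 now. The contractor offers 1.716 and keeps 20 − 1.716 = 18.284.
Round 1 (the client proposes): the contractor can get 18.284 next round, worth 0.89 × 18.284 = 16.27276 now, so the client offers 16.27276, keeping 3.72724.

3.73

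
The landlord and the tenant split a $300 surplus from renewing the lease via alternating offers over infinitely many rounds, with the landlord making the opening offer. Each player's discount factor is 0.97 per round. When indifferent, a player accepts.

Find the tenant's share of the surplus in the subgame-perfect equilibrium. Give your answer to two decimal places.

When the landlord proposes, the tenant accepts any offer worth at least 0.97 times what the tenant would get by proposing next round; and vice versa.
This gives x = 300 − 0.97y and y = 300 − 0.97x, where x and y are each side's share when it proposes.
Hence (1 − 0.97·0.97)x = 300(1 − 0.97), i.e. 0.0591·x = 9.
x ≈ 152.2843; the tenant's share is 300 − x ≈ 147.7157.

147.72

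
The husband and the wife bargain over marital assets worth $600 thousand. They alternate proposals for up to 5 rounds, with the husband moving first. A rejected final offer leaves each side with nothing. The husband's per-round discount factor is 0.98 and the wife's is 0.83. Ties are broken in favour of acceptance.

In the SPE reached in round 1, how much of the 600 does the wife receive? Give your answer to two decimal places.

18.06

Round 5 (the husband proposes): the wife will accept anything ≥ 0, so the husband offers 0 and keeps 600.
Round 4 (the wife proposes): the husband can get 600 next round, worth 0.98 × 600 = 588 now, so the wife offers 588, keeping 12.
Round 3 (the husband proposes): the wife can get 12 next round, worth 0.83 × 12 = 9.96 now; the husband offers that and keeps 590.04.
Round 2 (the wife proposes): the husband can get 590.04 next round, worth 0.98 × 590.04 = 578.2392 now. The wife offers 578.2392 and keeps 600 − 578.2392 = 21.7608.
Round 1 (the husband proposes): the wife can get 21.7608 next round, worth 0.83 × 21.7608 = 18.061464 now; the husband offers that and keeps 581.938536.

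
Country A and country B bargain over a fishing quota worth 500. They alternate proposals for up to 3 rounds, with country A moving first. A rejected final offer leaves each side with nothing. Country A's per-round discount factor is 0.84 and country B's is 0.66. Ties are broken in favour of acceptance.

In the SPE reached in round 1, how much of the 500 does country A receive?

447.2

Solve by backward induction from round 3.
Round 3 (country A proposes): country B will accept anything ≥ 0, so country A offers 0 and keeps 500.
Round 2 (country B proposes): country A can get 500 next round, worth 0.84 × 500 = 420 now. Country B offers 420 and keeps 500 − 420 = 80.
Round 1 (country A proposes): country B can get 80 next round, worth 0.66 × 80 = 52.8 now. Country A offers 52.8 and keeps 500 − 52.8 = 447.2.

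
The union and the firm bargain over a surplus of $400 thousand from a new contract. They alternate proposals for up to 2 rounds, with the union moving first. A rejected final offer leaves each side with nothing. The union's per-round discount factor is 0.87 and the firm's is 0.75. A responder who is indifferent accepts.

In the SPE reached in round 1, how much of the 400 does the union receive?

Round 2 (the firm proposes): rejection yields 0 for the union; the firm offers 0 and keeps 400.
Round 1 (the union proposes): the firm can get 400 next round, worth 0.75 × 400 = 300 now; the union offers that and keeps 100.

100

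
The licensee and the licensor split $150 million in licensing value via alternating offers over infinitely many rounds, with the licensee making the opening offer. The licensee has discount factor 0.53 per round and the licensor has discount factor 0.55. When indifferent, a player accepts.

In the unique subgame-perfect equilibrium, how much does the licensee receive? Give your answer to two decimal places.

When the licensee proposes, the licensor accepts any offer worth at least 0.55 times what the licensor would get by proposing next round; and vice versa.
This gives x = 150 − 0.55y and y = 150 − 0.53x, where x and y are each side's share when it proposes.
Hence (1 − 0.55·0.53)x = 150(1 − 0.55), i.e. 0.7085·x = 67.5.
x ≈ 95.2717; the licensor's share is 150 − x ≈ 54.7283.

95.27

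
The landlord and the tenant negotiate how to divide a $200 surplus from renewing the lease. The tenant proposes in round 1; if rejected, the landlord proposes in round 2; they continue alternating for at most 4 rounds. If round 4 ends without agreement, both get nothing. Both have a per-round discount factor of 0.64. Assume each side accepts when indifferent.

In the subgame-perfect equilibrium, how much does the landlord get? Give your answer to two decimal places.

98.51

By backward induction:
Round 4 (the landlord proposes): rejection yields 0 for the tenant; the landlord offers 0 and keeps 200.
Round 3 (the tenant proposes): the landlord can get 200 next round, worth 0.64 × 200 = 128 now. The tenant offers 128 and keeps 200 − 128 = 72.
Round 2 (the landlord proposes): the tenant can get 72 next round, worth 0.64 × 72 = 46.08 now, so the landlord offers 46.08, keeping 153.92.
Round 1 (the tenant proposes): the landlord can get 153.92 next round, worth 0.64 × 153.92 = 98.5088 now. The tenant offers 98.5088 and keeps 200 − 98.5088 = 101.4912.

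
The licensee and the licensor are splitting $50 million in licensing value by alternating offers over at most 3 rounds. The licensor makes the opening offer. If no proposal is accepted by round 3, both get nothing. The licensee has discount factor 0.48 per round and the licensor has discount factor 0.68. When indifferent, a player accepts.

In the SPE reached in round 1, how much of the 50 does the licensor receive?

42.32

Work backward from the last round.
Round 3 (the licensor proposes): rejection yields 0 for the licensee; the licensor offers 0 and keeps 50.
Round 2 (the licensee proposes): the licensor can get 50 next round, worth 0.68 × 50 = 34 now; the licensee offers that and keeps 16.
Round 1 (the licensor proposes): the licensee can get 16 next round, worth 0.48 × 16 = 7.68 now, so the licensor offers 7.68, keeping 42.32.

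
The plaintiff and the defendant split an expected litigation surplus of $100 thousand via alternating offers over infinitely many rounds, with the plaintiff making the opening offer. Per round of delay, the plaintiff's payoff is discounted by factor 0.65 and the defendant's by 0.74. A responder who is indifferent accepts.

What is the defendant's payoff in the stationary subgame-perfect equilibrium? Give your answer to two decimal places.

49.90

Let x be the plaintiff's share when the plaintiff proposes and y be the defendant's share when the defendant proposes.
The defendant accepts iff offered ≥ 0.74·y, so x = 100 − 0.74y. Symmetrically y = 100 − 0.65x.
Substituting: x = 100 − 0.74(100 − 0.65x), giving x(1 − 0.65·0.74) = 100(1 − 0.74).
So x = 100 × 0.26 / 0.519 ≈ 50.0963, and the defendant receives 100 − x ≈ 49.9037.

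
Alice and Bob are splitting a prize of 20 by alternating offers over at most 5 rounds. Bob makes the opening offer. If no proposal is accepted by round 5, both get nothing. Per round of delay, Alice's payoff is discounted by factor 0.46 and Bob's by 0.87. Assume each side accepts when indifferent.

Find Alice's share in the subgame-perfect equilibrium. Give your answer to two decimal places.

1.67

Round 5 (Bob proposes): rejection yields 0 for Alice; Bob offers 0 and keeps 20.
Round 4 (Alice proposes): Bob can get 20 next round, worth 0.87 × 20 = 17.4 now, so Alice offers 17.4, keeping 2.6.
Round 3 (Bob proposes): Alice can get 2.6 next round, worth 0.46 × 2.6 = 1.196 now. Bob offers 1.196 and keeps 20 − 1.196 = 18.804.
Round 2 (Alice proposes): Bob can get 18.804 next round, worth 0.87 × 18.804 = 16.35948 now. Alice offers 16.35948 and keeps 20 − 16.35948 = 3.64052.
Round 1 (Bob proposes): Alice can get 3.64052 next round, worth 0.46 × 3.64052 = 1.6746392 now. Bob offers 1.6746392 and keeps 20 − 1.6746392 = 18.3253608.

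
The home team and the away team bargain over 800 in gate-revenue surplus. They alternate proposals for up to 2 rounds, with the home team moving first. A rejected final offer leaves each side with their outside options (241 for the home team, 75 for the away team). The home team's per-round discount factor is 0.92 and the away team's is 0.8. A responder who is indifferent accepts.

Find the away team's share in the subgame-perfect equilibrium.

Solve by backward induction from round 2.
Round 2 (the away team proposes): the home team gets 241 if talks fail, so the away team offers 241 and keeps 559.
Round 1 (the home team proposes): the away team can get 559 next round, worth 0.8 × 559 = 447.2 now, so the home team offers 447.2, keeping 352.8.

447.2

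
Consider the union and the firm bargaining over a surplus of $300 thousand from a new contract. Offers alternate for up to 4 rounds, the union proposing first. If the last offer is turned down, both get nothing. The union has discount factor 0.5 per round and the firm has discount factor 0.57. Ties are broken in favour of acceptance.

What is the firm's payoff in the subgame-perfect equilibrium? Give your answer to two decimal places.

By backward induction:
Round 4 (the firm proposes): rejection yields 0 for the union; the firm offers 0 and keeps 300.
Round 3 (the union proposes): the firm can get 300 next round, worth 0.57 × 300 = 171 now. The union offers 171 and keeps 300 − 171 = 129.
Round 2 (the firm proposes): the union can get 129 next round, worth 0.5 × 129 = 64.5 now; the firm offers that and keeps 235.5.
Round 1 (the union proposes): the firm can get 235.5 next round, worth 0.57 × 235.5 = 134.235 now; the union offers that and keeps 165.765.

134.24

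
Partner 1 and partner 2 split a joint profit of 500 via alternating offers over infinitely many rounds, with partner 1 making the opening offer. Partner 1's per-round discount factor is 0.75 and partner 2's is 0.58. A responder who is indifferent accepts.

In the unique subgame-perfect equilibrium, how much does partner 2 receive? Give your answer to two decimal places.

128.32

Let x be partner 1's share when partner 1 proposes and y be partner 2's share when partner 2 proposes.
Partner 2 accepts iff offered ≥ 0.58·y, so x = 500 − 0.58y. Symmetrically y = 500 − 0.75x.
Substituting: x = 500 − 0.58(500 − 0.75x), giving x(1 − 0.75·0.58) = 500(1 − 0.58).
So x = 500 × 0.42 / 0.565 ≈ 371.6814, and partner 2 receives 500 − x ≈ 128.3186.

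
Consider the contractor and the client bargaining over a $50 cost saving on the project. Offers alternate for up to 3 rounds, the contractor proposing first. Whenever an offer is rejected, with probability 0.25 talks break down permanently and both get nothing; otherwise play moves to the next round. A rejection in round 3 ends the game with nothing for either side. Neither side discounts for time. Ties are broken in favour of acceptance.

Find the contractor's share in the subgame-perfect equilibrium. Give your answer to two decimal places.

By backward induction:
Round 3 (the contractor proposes): rejection yields 0 for the client; the contractor offers 0 and keeps 50.
Round 2 (the client proposes): rejecting gives the contractor an expected 0.75 × 50 = 37.5. The client offers 37.5 and keeps 50 − 37.5 = 12.5.
Round 1 (the contractor proposes): rejecting gives the client an expected 0.75 × 12.5 = 9.375, so the contractor offers 9.375, keeping 40.625.

40.63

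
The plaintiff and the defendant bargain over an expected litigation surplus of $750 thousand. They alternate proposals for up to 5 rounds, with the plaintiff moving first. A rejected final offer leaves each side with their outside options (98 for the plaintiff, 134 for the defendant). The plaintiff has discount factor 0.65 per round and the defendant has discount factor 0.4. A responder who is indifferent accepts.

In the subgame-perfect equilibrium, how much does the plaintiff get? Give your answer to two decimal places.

Round 5 (the plaintiff proposes): the defendant gets 134 if talks fail, so the plaintiff offers 134 and keeps 616.
Round 4 (the defendant proposes): the plaintiff can get 616 next round, worth 0.65 × 616 = 400.4 now; the defendant offers that and keeps 349.6.
Round 3 (the plaintiff proposes): the defendant can get 349.6 next round, worth 0.4 × 349.6 = 139.84 now, so the plaintiff offers 139.84, keeping 610.16.
Round 2 (the defendant proposes): the plaintiff can get 610.16 next round, worth 0.65 × 610.16 = 396.604 now; the defendant offers that and keeps 353.396.
Round 1 (the plaintiff proposes): the defendant can get 353.396 next round, worth 0.4 × 353.396 = 141.3584 now; the plaintiff offers that and keeps 608.6416.

608.64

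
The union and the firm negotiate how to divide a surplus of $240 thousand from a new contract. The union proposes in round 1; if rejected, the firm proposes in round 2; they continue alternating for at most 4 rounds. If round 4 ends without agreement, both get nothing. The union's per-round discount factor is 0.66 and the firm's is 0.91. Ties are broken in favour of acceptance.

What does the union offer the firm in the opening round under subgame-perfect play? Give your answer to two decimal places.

205.43

Solve by backward induction from round 4.
Round 4 (the firm proposes): rejection yields 0 for the union; the firm offers 0 and keeps 240.
Round 3 (the union proposes): the firm can get 240 next round, worth 0.91 × 240 = 218.4 now, so the union offers 218.4, keeping 21.6.
Round 2 (the firm proposes): the union can get 21.6 next round, worth 0.66 × 21.6 = 14.256 now, so the firm offers 14.256, keeping 225.744.
Round 1 (the union proposes): the firm can get 225.744 next round, worth 0.91 × 225.744 = 205.42704 now. The union offers 205.42704 and keeps 240 − 205.42704 = 34.57296.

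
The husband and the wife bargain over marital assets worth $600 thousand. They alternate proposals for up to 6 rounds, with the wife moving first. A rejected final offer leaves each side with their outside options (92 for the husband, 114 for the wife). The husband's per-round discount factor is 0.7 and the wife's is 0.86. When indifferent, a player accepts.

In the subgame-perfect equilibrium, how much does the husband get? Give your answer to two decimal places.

Round 6 (the husband proposes): the wife gets 114 if talks fail, so the husband offers 114 and keeps 486.
Round 5 (the wife proposes): the husband can get 486 next round, worth 0.7 × 486 = 340.2 now. The wife offers 340.2 and keeps 600 − 340.2 = 259.8.
Round 4 (the husband proposes): the wife can get 259.8 next round, worth 0.86 × 259.8 = 223.428 now. The husband offers 223.428 and keeps 600 − 223.428 = 376.572.
Round 3 (the wife proposes): the husband can get 376.572 next round, worth 0.7 × 376.572 = 263.6004 now; the wife offers that and keeps 336.3996.
Round 2 (the husband proposes): the wife can get 336.3996 next round, worth 0.86 × 336.3996 = 289.303656 now. The husband offers 289.303656 and keeps 600 − 289.303656 = 310.696344.
Round 1 (the wife proposes): the husband can get 310.696344 next round, worth 0.7 × 310.696344 = 217.4874408 now; the wife offers that and keeps 382.5125592.

217.49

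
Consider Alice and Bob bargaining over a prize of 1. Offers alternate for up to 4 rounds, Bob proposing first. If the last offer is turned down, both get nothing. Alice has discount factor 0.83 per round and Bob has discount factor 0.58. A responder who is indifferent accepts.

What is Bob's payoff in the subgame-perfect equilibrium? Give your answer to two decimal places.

0.25

Round 4 (Alice proposes): Bob will accept anything ≥ 0, so Alice offers 0 and keeps 1.
Round 3 (Bob proposes): Alice can get 1 next round, worth 0.83 × 1 = 0.83 now; Bob offers that and keeps 0.17.
Round 2 (Alice proposes): Bob can get 0.17 next round, worth 0.58 × 0.17 = 0.0986 now. Alice offers 0.0986 and keeps 1 − 0.0986 = 0.9014.
Round 1 (Bob proposes): Alice can get 0.9014 next round, worth 0.83 × 0.9014 = 0.748162 now, so Bob offers 0.748162, keeping 0.251838.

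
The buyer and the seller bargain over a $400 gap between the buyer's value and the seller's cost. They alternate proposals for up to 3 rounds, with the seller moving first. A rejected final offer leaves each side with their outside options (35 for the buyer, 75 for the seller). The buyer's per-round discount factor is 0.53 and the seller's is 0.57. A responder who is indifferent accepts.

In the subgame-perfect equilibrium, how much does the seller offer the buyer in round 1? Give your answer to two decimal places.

Round 3 (the seller proposes): the buyer gets 35 if talks fail, so the seller offers 35 and keeps 365.
Round 2 (the buyer proposes): the seller can get 365 next round, worth 0.57 × 365 = 208.05 now, so the buyer offers 208.05, keeping 191.95.
Round 1 (the seller proposes): the buyer can get 191.95 next round, worth 0.53 × 191.95 = 101.7335 now; the seller offers that and keeps 298.2665.

101.73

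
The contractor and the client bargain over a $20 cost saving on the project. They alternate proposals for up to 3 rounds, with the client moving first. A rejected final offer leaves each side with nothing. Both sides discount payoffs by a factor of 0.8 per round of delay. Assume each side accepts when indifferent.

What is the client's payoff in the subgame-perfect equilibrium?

16.8

Round 3 (the client proposes): the contractor will accept anything ≥ 0, so the client offers 0 and keeps 20.
Round 2 (the contractor proposes): the client can get 20 next round, worth 0.8 × 20 = 16 now. The contractor offers 16 and keeps 20 − 16 = 4.
Round 1 (the client proposes): the contractor can get 4 next round, worth 0.8 × 4 = 3.2 now. The client offers 3.2 and keeps 20 − 3.2 = 16.8.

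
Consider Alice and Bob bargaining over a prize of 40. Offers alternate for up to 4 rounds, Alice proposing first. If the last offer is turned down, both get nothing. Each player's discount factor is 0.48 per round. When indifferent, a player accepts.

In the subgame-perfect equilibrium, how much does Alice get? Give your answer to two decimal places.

Round 4 (Bob proposes): rejection yields 0 for Alice; Bob offers 0 and keeps 40.
Round 3 (Alice proposes): Bob can get 40 next round, worth 0.48 × 40 = 19.2 now. Alice offers 19.2 and keeps 40 − 19.2 = 20.8.
Round 2 (Bob proposes): Alice can get 20.8 next round, worth 0.48 × 20.8 = 9.984 now; Bob offers that and keeps 30.016.
Round 1 (Alice proposes): Bob can get 30.016 next round, worth 0.48 × 30.016 = 14.40768 now. Alice offers 14.40768 and keeps 40 − 14.40768 = 25.59232.

25.59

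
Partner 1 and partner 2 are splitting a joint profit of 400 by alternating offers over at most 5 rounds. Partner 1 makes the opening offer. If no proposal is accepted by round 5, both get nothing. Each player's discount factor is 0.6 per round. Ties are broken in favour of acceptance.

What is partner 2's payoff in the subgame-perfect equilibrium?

130.56

Round 5 (partner 1 proposes): partner 2 will accept anything ≥ 0, so partner 1 offers 0 and keeps 400.
Round 4 (partner 2 proposes): partner 1 can get 400 next round, worth 0.6 × 400 = 240 now, so partner 2 offers 240, keeping 160.
Round 3 (partner 1 proposes): partner 2 can get 160 next round, worth 0.6 × 160 = 96 now. Partner 1 offers 96 and keeps 400 − 96 = 304.
Round 2 (partner 2 proposes): partner 1 can get 304 next round, worth 0.6 × 304 = 182.4 now; partner 2 offers that and keeps 217.6.
Round 1 (partner 1 proposes): partner 2 can get 217.6 next round, worth 0.6 × 217.6 = 130.56 now. Partner 1 offers 130.56 and keeps 400 − 130.56 = 269.44.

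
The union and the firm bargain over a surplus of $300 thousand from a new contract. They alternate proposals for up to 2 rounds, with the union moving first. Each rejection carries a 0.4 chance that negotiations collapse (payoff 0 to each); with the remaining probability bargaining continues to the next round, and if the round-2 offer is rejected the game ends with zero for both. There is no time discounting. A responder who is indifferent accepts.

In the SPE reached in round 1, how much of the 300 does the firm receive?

By backward induction:
Round 2 (the firm proposes): the union will accept anything ≥ 0, so the firm offers 0 and keeps 300.
Round 1 (the union proposes): rejecting gives the firm an expected 0.6 × 300 = 180; the union offers that and keeps 120.

180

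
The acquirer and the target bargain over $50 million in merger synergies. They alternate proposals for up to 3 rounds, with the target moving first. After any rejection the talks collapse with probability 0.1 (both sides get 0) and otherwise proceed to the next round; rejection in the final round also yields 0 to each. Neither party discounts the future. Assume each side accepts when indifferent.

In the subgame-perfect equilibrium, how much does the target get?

45.5

By backward induction:
Round 3 (the target proposes): the acquirer will accept anything ≥ 0, so the target offers 0 and keeps 50.
Round 2 (the acquirer proposes): rejecting gives the target an expected 0.9 × 50 = 45; the acquirer offers that and keeps 5.
Round 1 (the target proposes): rejecting gives the acquirer an expected 0.9 × 5 = 4.5; the target offers that and keeps 45.5.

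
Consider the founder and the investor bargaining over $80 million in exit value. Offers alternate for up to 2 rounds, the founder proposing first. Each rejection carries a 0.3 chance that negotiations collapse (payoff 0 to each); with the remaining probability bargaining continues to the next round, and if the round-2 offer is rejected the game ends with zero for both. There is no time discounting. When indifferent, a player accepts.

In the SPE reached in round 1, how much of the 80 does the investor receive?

56

Round 2 (the investor proposes): the founder will accept anything ≥ 0, so the investor offers 0 and keeps 80.
Round 1 (the founder proposes): rejecting gives the investor an expected 0.7 × 80 = 56, so the founder offers 56, keeping 24.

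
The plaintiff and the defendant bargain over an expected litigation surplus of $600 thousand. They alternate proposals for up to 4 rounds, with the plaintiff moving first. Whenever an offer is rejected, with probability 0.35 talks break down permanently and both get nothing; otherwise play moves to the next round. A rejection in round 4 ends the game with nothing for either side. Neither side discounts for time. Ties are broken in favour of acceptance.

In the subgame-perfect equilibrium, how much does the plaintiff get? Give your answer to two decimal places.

Round 4 (the defendant proposes): the plaintiff will accept anything ≥ 0, so the defendant offers 0 and keeps 600.
Round 3 (the plaintiff proposes): rejecting gives the defendant an expected 0.65 × 600 = 390; the plaintiff offers that and keeps 210.
Round 2 (the defendant proposes): rejecting gives the plaintiff an expected 0.65 × 210 = 136.5, so the defendant offers 136.5, keeping 463.5.
Round 1 (the plaintiff proposes): rejecting gives the defendant an expected 0.65 × 463.5 = 301.275, so the plaintiff offers 301.275, keeping 298.725.

298.73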